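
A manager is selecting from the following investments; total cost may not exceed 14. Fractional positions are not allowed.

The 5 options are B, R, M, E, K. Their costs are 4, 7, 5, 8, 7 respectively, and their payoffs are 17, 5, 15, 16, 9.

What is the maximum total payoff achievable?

Take B and E: cost 4 + 8 = 12 ≤ 14, payoff 17 + 16 = 33.
No other feasible combination does better.

33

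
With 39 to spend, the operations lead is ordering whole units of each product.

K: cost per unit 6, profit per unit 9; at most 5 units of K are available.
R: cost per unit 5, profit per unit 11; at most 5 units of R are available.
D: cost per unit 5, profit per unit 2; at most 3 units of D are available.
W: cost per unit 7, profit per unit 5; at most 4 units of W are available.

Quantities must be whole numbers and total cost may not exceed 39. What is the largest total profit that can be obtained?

73

R has the best ratio (11/5); taking only R gives at most 5×11 = 55 (stopped by the supply cap of 5).
Mixing does better — 2×K and 5×R: cost 37 ≤ 39, profit 2·9 + 5·11 = 73.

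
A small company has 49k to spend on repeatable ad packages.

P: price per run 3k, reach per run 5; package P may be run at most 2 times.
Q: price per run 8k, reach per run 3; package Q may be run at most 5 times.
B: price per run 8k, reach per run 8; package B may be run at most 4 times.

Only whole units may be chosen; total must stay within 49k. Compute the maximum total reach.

45

P has the best ratio (5/3); taking only P gives at most 2×5 = 10 (stopped by the supply cap of 2).
Mixing does better — 2×P, 1×Q, and 4×B: price 46 ≤ 49, reach 2·5 + 1·3 + 4·8 = 45.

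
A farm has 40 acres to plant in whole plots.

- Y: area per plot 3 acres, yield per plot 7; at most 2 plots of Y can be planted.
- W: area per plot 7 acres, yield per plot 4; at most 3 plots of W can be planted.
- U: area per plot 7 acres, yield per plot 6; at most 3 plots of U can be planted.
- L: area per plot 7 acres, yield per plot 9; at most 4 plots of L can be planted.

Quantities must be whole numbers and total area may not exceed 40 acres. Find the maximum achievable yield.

Y has the best ratio (7/3); taking only Y gives at most 2×7 = 14 (stopped by the supply cap of 2).
Mixing does better — 2×Y and 4×L: area 34 ≤ 40, yield 2·7 + 4·9 = 50.

50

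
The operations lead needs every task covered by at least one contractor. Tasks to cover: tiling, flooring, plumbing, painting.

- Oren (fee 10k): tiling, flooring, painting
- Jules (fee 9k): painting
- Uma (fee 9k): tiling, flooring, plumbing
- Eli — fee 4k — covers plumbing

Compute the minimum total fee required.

14

Choose Oren and Eli: together they cover tiling, flooring, plumbing, painting — every task.
Total fee: 10 + 4 = 14.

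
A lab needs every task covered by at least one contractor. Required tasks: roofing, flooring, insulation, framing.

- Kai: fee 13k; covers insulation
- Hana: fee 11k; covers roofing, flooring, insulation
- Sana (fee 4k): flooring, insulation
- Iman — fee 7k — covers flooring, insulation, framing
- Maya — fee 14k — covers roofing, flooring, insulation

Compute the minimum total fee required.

Choose Hana and Iman: together they cover roofing, flooring, insulation, framing — every task.
Total fee: 11 + 7 = 18.

18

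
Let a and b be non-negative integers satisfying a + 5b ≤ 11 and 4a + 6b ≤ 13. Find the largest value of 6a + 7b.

The continuous relaxation peaks at (3.25, 0) with value 19.50; rounding to a feasible lattice point costs some objective.
(a,b)=(3,0): 1·3+5·0=3≤11, 4·3+6·0=12≤13, objective 18.
(a,b)=(2,0): 1·2+5·0=2≤11, 4·2+6·0=8≤13, objective 12.
No feasible integer point exceeds 18.

18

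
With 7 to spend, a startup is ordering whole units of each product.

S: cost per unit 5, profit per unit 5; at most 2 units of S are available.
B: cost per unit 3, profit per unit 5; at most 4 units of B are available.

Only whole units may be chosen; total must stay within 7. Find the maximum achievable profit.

10

Take 2×B: cost 6 ≤ 7, profit 2·5 = 10.
No other integer combination yields more.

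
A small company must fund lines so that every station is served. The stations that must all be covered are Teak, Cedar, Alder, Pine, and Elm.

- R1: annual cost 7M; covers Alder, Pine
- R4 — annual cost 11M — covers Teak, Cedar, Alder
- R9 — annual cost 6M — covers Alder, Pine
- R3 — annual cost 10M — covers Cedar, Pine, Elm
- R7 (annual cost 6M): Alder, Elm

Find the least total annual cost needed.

This is a weighted set-cover instance.
Choose R4 and R3: together they cover Teak, Cedar, Alder, Pine, Elm — every station.
Total annual cost: 11 + 10 = 21.

21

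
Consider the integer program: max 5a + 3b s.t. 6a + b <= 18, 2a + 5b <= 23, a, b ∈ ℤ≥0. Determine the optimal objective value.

19

(a,b)=(2,3) is feasible, giving 19.
(a,b)=(1,4) is feasible, giving 17.
(a,b)=(2,2) is feasible, giving 16.
The best lattice point is (2,3), giving 19.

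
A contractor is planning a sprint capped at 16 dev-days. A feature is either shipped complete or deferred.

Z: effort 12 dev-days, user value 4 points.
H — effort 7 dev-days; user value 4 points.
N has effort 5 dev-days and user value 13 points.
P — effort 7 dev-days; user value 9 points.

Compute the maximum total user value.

22

This is a 0-1 knapsack instance.
Take N and P: effort 5 + 7 = 12 ≤ 16, user value 13 + 9 = 22.
No other feasible combination does better.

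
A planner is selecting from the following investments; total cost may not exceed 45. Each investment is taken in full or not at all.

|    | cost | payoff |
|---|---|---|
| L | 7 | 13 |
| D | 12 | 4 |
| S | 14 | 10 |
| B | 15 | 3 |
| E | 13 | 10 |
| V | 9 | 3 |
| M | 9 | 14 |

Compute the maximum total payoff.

47

Treat it as a binary knapsack problem.
Take L, S, E, and M: cost 7 + 14 + 13 + 9 = 43 ≤ 45, payoff 13 + 10 + 10 + 14 = 47.
No other feasible combination does better.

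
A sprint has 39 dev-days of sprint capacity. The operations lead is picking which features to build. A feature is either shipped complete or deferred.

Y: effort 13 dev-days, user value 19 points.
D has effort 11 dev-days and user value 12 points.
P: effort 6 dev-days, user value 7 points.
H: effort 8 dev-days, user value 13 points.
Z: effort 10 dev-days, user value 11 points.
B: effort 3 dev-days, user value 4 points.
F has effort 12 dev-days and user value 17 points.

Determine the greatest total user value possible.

56

Allowing fractional choices, the relaxed optimum would be about 56.5, but features are indivisible.
Y + P + H + F: effort 13 + 6 + 8 + 12 = 39 ≤ 39, user value 19 + 7 + 13 + 17 = 56.
Y + H + B + F: effort 13 + 8 + 3 + 12 = 36 ≤ 39, user value 19 + 13 + 4 + 17 = 53.
Best is Y, P, H, and F with total user value 56.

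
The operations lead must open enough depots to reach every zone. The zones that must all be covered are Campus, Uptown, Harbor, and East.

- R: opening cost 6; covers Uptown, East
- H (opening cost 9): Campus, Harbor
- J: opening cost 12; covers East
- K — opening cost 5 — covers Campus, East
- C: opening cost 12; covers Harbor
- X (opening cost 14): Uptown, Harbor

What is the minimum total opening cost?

The greedy cost-per-new-zone heuristic would pick K, R, and H for 20, but a cheaper cover exists.
Choose R and H: together they cover Campus, Uptown, Harbor, East — every zone.
Total opening cost: 6 + 9 = 15.
No cover costs less than 15.

15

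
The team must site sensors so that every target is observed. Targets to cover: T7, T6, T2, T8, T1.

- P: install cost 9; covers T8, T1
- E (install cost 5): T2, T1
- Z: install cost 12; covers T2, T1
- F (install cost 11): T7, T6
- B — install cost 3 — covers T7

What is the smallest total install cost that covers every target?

This is an integer covering problem.
Choose P, E, and F: together they cover T7, T6, T2, T8, T1 — every target.
Total install cost: 9 + 5 + 11 = 25.

25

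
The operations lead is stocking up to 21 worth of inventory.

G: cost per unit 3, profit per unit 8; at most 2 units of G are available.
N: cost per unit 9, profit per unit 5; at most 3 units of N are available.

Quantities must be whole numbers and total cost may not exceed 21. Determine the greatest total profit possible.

This is a bounded integer knapsack.
G has the best ratio (8/3); taking only G gives at most 2×8 = 16 (stopped by the supply cap of 2).
Mixing does better — 2×G and 1×N: cost 15 ≤ 21, profit 2·8 + 1·5 = 21.

21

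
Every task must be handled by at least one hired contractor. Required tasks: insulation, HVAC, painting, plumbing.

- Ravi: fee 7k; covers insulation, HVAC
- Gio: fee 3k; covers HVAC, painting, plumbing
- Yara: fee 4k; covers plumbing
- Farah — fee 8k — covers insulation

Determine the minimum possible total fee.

10

This is an integer covering problem.
Choose Ravi and Gio: together they cover insulation, HVAC, painting, plumbing — every task.
Total fee: 7 + 3 = 10.
No cover costs less than 10.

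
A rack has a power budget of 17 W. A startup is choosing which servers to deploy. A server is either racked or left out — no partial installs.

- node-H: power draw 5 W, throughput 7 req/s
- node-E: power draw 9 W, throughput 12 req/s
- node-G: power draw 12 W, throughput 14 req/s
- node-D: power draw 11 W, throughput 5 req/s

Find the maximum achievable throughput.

node-H + node-G: power draw 5 + 12 = 17 ≤ 17, throughput 7 + 14 = 21.
node-H + node-E: power draw 5 + 9 = 14 ≤ 17, throughput 7 + 12 = 19.
Best is node-H and node-G with total throughput 21.

21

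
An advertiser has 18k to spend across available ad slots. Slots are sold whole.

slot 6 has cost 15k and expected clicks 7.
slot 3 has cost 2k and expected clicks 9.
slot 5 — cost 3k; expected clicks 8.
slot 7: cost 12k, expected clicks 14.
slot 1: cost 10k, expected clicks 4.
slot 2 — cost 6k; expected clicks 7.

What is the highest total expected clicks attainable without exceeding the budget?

31

Take slot 3, slot 5, and slot 7: cost 2 + 3 + 12 = 17 ≤ 18, expected clicks 9 + 8 + 14 = 31.
No other feasible combination does better.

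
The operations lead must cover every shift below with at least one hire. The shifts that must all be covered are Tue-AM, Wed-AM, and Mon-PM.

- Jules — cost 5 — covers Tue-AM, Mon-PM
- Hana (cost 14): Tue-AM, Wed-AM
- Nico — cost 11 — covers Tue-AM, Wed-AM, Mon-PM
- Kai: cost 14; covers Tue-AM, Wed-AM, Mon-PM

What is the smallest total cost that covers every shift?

11

The greedy cost-per-new-shift heuristic would pick Jules and Nico for 16, but a cheaper cover exists.
Nico alone covers Tue-AM, Wed-AM, Mon-PM — every shift.
Total cost: 11.
No cover costs less than 11.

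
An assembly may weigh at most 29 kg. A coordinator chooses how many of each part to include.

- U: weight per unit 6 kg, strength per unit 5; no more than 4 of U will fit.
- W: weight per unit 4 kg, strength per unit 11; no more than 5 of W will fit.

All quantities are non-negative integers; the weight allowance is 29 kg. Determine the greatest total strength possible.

60

W has the best ratio (11/4); taking only W gives at most 5×11 = 55 (stopped by the supply cap of 5).
Mixing does better — 1×U and 5×W: weight 26 ≤ 29, strength 1·5 + 5·11 = 60.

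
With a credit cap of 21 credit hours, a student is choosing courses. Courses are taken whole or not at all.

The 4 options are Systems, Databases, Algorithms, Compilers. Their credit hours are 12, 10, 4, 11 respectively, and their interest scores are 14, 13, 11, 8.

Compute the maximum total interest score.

Treat it as a binary knapsack problem.
Allowing fractional choices, the relaxed optimum would be about 32.2, but courses are indivisible.
Databases + Compilers: credit hours 10 + 11 = 21 ≤ 21, interest score 13 + 8 = 21.
Systems + Algorithms: credit hours 12 + 4 = 16 ≤ 21, interest score 14 + 11 = 25.
Databases + Algorithms: credit hours 10 + 4 = 14 ≤ 21, interest score 13 + 11 = 24.
Best is Systems and Algorithms with total interest score 25.

25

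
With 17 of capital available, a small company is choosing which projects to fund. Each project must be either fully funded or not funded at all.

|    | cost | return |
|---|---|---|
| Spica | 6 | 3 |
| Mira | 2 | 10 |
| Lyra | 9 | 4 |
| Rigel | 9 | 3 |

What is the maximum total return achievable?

17

Take Spica, Mira, and Lyra: cost 6 + 2 + 9 = 17 ≤ 17, return 3 + 10 + 4 = 17.
No other feasible combination does better.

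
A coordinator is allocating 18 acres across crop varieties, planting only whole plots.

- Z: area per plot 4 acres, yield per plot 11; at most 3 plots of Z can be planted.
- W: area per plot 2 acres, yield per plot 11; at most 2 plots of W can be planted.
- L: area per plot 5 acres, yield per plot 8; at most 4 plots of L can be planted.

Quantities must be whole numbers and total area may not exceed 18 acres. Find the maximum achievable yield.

55

This is a bounded integer knapsack.
3×Z and 2×W: area 16 ≤ 18, yield 3·11 + 2·11 = 55.
2×Z, 2×W, and 1×L: area 17 ≤ 18, yield 2·11 + 2·11 + 1·8 = 52.
Best is 55.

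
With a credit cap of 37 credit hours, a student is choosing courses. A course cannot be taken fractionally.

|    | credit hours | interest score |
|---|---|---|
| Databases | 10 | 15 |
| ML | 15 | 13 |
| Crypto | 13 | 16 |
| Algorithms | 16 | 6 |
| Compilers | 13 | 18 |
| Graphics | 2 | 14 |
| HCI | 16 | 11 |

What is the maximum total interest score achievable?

Allowing fractional choices, the relaxed optimum would be about 61.8, but courses are indivisible.
Databases + Compilers + Graphics: credit hours 10 + 13 + 2 = 25 ≤ 37, interest score 15 + 18 + 14 = 47.
Crypto + Compilers + Graphics: credit hours 13 + 13 + 2 = 28 ≤ 37, interest score 16 + 18 + 14 = 48.
Databases + Crypto + Compilers: credit hours 10 + 13 + 13 = 36 ≤ 37, interest score 15 + 16 + 18 = 49.
Best is Databases, Crypto, and Compilers with total interest score 49.

49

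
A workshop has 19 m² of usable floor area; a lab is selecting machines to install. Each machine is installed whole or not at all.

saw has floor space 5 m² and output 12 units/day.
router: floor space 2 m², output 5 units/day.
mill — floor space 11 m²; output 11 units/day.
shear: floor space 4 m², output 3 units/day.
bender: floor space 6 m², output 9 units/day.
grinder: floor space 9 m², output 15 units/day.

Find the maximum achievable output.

Take saw, router, and grinder: floor space 5 + 2 + 9 = 16 ≤ 19, output 12 + 5 + 15 = 32.
No other feasible combination does better.

32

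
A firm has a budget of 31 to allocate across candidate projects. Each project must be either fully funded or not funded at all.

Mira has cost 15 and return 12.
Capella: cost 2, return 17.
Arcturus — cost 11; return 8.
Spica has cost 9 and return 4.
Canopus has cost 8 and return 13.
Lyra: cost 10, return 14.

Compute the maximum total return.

52

Treat it as a binary knapsack problem.
Allowing fractional choices, the relaxed optimum would be about 52.8, but projects are indivisible.
Capella + Arcturus + Canopus + Lyra: cost 2 + 11 + 8 + 10 = 31 ≤ 31, return 17 + 8 + 13 + 14 = 52.
Capella + Spica + Canopus + Lyra: cost 2 + 9 + 8 + 10 = 29 ≤ 31, return 17 + 4 + 13 + 14 = 48.
Best is Capella, Arcturus, Canopus, and Lyra with total return 52.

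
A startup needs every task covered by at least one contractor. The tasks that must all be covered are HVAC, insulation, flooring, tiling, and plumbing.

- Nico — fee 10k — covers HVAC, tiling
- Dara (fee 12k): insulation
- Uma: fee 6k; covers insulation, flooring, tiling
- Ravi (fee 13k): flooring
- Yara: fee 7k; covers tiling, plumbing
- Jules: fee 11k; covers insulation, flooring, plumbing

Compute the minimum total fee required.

21

This is an integer covering problem.
The greedy cost-per-new-task heuristic would pick Uma, Yara, and Nico for 23, but a cheaper cover exists.
Choose Nico and Jules: together they cover HVAC, insulation, flooring, tiling, plumbing — every task.
Total fee: 10 + 11 = 21.
No cover costs less than 21.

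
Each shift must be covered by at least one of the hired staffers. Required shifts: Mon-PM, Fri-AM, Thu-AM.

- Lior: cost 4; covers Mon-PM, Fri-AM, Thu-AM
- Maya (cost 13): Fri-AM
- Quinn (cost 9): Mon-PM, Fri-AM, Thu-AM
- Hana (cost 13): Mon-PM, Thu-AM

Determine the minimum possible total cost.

4

This is a weighted set-cover instance.
Lior alone covers Mon-PM, Fri-AM, Thu-AM — every shift.
Total cost: 4.
No cover costs less than 4.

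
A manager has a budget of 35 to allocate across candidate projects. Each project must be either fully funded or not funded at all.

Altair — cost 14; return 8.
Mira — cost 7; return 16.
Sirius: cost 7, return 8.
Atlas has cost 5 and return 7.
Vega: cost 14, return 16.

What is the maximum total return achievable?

47

Mira + Sirius + Atlas + Vega: cost 7 + 7 + 5 + 14 = 33 ≤ 35, return 16 + 8 + 7 + 16 = 47.
Altair + Mira + Vega: cost 14 + 7 + 14 = 35 ≤ 35, return 8 + 16 + 16 = 40.
Mira + Sirius + Vega: cost 7 + 7 + 14 = 28 ≤ 35, return 16 + 8 + 16 = 40.
Best is Mira, Sirius, Atlas, and Vega with total return 47.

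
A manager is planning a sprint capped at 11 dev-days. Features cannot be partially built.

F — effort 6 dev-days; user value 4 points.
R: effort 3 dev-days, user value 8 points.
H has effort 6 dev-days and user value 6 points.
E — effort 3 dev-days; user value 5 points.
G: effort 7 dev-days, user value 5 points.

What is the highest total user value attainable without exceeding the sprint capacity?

Allowing fractional choices, the relaxed optimum would be about 18.0, but features are indivisible.
R + H: effort 3 + 6 = 9 ≤ 11, user value 8 + 6 = 14.
R + E: effort 3 + 3 = 6 ≤ 11, user value 8 + 5 = 13.
Best is R and H with total user value 14.

14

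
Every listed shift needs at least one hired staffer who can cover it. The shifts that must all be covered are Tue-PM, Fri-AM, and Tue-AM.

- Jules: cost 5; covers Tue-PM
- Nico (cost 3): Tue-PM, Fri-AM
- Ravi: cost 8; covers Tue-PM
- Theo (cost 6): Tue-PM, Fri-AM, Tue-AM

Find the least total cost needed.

The greedy cost-per-new-shift heuristic would pick Nico and Theo for 9, but a cheaper cover exists.
Theo alone covers Tue-PM, Fri-AM, Tue-AM — every shift.
Total cost: 6.
No cover costs less than 6.

6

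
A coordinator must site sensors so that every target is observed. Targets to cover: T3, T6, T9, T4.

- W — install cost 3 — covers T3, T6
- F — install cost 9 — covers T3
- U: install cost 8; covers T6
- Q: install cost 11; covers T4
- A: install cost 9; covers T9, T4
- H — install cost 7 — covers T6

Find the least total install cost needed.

This is an integer covering problem.
Choose W and A: together they cover T3, T6, T9, T4 — every target.
Total install cost: 3 + 9 = 12.
No cover costs less than 12.

12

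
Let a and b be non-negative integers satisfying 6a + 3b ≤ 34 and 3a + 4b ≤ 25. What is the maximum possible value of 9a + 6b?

Relaxing integrality, the LP optimum is 55.80 at (a,b) = (4.07, 3.2), which is not an integer point.
(a,b)=(4,3): 6·4+3·3=33≤34, 3·4+4·3=24≤25, objective 54.
(a,b)=(3,4): 6·3+3·4=30≤34, 3·3+4·4=25≤25, objective 51.
(a,b)=(4,2): 6·4+3·2=30≤34, 3·4+4·2=20≤25, objective 48.
No feasible integer point exceeds 54.

54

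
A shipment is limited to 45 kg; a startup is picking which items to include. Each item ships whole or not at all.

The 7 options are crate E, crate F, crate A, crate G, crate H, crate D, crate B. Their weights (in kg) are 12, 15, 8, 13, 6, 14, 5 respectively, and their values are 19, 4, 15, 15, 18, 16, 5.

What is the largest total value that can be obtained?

Allowing fractional choices, the relaxed optimum would be about 73.9, but items are indivisible.
crate E + crate A + crate H + crate D: weight 12 + 8 + 6 + 14 = 40 ≤ 45, value 19 + 15 + 18 + 16 = 68.
crate E + crate A + crate H + crate D + crate B: weight 12 + 8 + 6 + 14 + 5 = 45 ≤ 45, value 19 + 15 + 18 + 16 + 5 = 73.
crate E + crate A + crate G + crate H + crate B: weight 12 + 8 + 13 + 6 + 5 = 44 ≤ 45, value 19 + 15 + 15 + 18 + 5 = 72.
Best is crate E, crate A, crate H, crate D, and crate B with total value 73.

73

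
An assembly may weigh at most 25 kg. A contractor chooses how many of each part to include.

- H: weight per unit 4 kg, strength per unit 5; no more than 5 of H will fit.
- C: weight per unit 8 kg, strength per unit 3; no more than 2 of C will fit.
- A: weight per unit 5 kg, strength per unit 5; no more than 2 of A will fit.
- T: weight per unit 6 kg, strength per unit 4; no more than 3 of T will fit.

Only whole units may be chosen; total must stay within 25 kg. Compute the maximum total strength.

30

H has the best ratio (5/4); taking only H gives at most 5×5 = 25 (stopped by the supply cap of 5).
Mixing does better — 5×H and 1×A: weight 25 ≤ 25, strength 5·5 + 1·5 = 30.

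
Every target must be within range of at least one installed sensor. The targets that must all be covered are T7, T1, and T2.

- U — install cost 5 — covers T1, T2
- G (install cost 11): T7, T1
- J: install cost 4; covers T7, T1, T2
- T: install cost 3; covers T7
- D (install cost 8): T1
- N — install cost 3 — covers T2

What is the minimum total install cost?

4

J alone covers T7, T1, T2 — every target.
Total install cost: 4.
No cover costs less than 4.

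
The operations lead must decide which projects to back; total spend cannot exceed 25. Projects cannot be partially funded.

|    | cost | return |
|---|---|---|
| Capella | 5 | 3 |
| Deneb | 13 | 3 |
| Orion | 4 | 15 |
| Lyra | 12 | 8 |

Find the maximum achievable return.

26

Allowing fractional choices, the relaxed optimum would be about 26.9, but projects are indivisible.
Orion + Lyra: cost 4 + 12 = 16 ≤ 25, return 15 + 8 = 23.
Capella + Orion + Lyra: cost 5 + 4 + 12 = 21 ≤ 25, return 3 + 15 + 8 = 26.
Capella + Deneb + Orion: cost 5 + 13 + 4 = 22 ≤ 25, return 3 + 3 + 15 = 21.
Best is Capella, Orion, and Lyra with total return 26.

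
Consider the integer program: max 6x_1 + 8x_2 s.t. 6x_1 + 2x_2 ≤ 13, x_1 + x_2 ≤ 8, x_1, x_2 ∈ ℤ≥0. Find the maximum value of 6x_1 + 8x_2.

(x_1,x_2)=(0,6) is feasible, giving 48.
(x_1,x_2)=(0,5) is feasible, giving 40.
The best lattice point is (0,6), giving 48.

48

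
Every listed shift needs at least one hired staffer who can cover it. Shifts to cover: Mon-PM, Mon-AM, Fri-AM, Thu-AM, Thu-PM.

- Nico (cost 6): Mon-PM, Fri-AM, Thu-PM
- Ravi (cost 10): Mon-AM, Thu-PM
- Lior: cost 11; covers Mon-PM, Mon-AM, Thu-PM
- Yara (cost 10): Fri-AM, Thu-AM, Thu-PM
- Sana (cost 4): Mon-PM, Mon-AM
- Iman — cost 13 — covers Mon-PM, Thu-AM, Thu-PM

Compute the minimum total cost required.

14

This is a weighted set-cover instance.
The greedy cost-per-new-shift heuristic would pick Nico, Sana, and Yara for 20, but a cheaper cover exists.
Choose Yara and Sana: together they cover Mon-PM, Mon-AM, Fri-AM, Thu-AM, Thu-PM — every shift.
Total cost: 10 + 4 = 14.
No cover costs less than 14.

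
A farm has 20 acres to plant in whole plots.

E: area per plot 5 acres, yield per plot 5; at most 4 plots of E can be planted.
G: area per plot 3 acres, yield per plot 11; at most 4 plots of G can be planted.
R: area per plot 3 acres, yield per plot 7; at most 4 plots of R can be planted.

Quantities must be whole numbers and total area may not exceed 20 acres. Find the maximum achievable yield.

58

G has the best ratio (11/3); taking only G gives at most 4×11 = 44 (stopped by the supply cap of 4).
Mixing does better — 4×G and 2×R: area 18 ≤ 20, yield 4·11 + 2·7 = 58.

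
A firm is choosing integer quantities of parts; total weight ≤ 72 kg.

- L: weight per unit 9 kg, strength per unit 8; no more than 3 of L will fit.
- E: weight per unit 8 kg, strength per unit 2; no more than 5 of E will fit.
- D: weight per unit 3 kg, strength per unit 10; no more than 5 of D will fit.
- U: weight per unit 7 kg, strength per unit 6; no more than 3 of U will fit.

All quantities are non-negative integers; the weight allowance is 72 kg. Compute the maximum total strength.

94

This is a bounded integer knapsack.
Take 3×L, 1×E, 5×D, and 3×U: weight 71 ≤ 72, strength 3·8 + 1·2 + 5·10 + 3·6 = 94.
D has the best ratio (10/3) and is taken to its limit of 5; remaining capacity is filled optimally with the others.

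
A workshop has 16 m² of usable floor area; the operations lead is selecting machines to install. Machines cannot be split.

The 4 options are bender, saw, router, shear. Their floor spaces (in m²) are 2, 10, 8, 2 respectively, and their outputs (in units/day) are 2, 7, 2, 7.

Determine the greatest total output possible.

Treat it as a binary knapsack problem.
Take bender, saw, and shear: floor space 2 + 10 + 2 = 14 ≤ 16, output 2 + 7 + 7 = 16.
No other feasible combination does better.

16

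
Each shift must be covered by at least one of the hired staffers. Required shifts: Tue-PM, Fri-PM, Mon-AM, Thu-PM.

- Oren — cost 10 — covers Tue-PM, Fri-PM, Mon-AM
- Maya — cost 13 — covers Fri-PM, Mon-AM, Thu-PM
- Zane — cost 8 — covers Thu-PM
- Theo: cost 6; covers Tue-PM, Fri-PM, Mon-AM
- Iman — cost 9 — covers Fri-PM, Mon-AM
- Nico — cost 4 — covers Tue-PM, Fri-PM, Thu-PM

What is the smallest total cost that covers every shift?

10

Choose Theo and Nico: together they cover Tue-PM, Fri-PM, Mon-AM, Thu-PM — every shift.
Total cost: 6 + 4 = 10.
No cover costs less than 10.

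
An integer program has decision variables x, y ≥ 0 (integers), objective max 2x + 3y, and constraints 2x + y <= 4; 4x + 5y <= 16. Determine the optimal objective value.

9

Relaxing integrality, the LP optimum is 9.60 at (x,y) = (0, 3.2), which is not an integer point.
(x,y)=(0,3): 2·0+1·3=3≤4, 4·0+5·3=15≤16, objective 9.
(x,y)=(1,2): 2·1+1·2=4≤4, 4·1+5·2=14≤16, objective 8.
Maximum is 9 at (x,y)=(0,3).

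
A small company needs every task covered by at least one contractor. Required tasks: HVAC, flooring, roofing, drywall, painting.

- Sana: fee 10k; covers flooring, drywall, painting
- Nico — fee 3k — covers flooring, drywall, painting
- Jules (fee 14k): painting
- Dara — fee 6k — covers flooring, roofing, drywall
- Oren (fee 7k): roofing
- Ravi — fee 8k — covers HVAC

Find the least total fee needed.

17

Choose Nico, Dara, and Ravi: together they cover HVAC, flooring, roofing, drywall, painting — every task.
Total fee: 3 + 6 + 8 = 17.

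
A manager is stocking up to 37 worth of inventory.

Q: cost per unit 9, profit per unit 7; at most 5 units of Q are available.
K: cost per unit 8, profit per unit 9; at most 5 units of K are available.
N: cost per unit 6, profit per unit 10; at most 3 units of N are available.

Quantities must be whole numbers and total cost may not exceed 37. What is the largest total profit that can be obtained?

N has the best ratio (10/6); taking only N gives at most 3×10 = 30 (stopped by the supply cap of 3).
Mixing does better — 2×K and 3×N: cost 34 ≤ 37, profit 2·9 + 3·10 = 48.

48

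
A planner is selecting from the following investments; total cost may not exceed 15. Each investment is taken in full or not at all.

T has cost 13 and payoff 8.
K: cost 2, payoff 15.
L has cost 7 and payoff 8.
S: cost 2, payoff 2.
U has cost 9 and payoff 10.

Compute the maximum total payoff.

Allowing fractional choices, the relaxed optimum would be about 29.7, but investments are indivisible.
K + U: cost 2 + 9 = 11 ≤ 15, payoff 15 + 10 = 25.
K + S + U: cost 2 + 2 + 9 = 13 ≤ 15, payoff 15 + 2 + 10 = 27.
K + L + S: cost 2 + 7 + 2 = 11 ≤ 15, payoff 15 + 8 + 2 = 25.
Best is K, S, and U with total payoff 27.

27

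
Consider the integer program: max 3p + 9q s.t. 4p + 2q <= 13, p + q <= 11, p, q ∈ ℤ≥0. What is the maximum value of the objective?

(p,q)=(0,6): 4·0+2·6=12≤13, 1·0+1·6=6≤11, objective 54.
(p,q)=(0,5): 4·0+2·5=10≤13, 1·0+1·5=5≤11, objective 45.
Maximum is 54 at (p,q)=(0,6).

54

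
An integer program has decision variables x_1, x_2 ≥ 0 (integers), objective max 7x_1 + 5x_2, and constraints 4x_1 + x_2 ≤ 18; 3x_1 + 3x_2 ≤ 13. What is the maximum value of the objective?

28

(x_1,x_2)=(4,0): 4·4+1·0=16≤18, 3·4+3·0=12≤13, objective 28.
(x_1,x_2)=(3,1): 4·3+1·1=13≤18, 3·3+3·1=12≤13, objective 26.
(x_1,x_2)=(3,0): 4·3+1·0=12≤18, 3·3+3·0=9≤13, objective 21.
The best lattice point is (4,0), giving 28.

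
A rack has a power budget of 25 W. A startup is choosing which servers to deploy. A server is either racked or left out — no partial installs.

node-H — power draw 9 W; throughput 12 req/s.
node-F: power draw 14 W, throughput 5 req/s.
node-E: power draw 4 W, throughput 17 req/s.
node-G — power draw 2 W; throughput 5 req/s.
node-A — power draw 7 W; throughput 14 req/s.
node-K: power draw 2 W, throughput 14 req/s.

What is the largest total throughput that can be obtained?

Allowing fractional choices, the relaxed optimum would be about 62.4, but servers are indivisible.
node-E + node-G + node-A + node-K: power draw 4 + 2 + 7 + 2 = 15 ≤ 25, throughput 17 + 5 + 14 + 14 = 50.
node-H + node-E + node-A + node-K: power draw 9 + 4 + 7 + 2 = 22 ≤ 25, throughput 12 + 17 + 14 + 14 = 57.
node-H + node-E + node-G + node-A + node-K: power draw 9 + 4 + 2 + 7 + 2 = 24 ≤ 25, throughput 12 + 17 + 5 + 14 + 14 = 62.
Best is node-H, node-E, node-G, node-A, and node-K with total throughput 62.

62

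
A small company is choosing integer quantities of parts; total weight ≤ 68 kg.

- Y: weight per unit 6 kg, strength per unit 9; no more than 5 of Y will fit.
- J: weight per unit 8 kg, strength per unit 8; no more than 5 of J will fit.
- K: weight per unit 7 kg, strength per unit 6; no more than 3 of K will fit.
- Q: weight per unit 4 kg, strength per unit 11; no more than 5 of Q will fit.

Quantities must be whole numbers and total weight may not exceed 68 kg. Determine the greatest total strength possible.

116

Take 5×Y, 2×J, and 5×Q: weight 66 ≤ 68, strength 5·9 + 2·8 + 5·11 = 116.
Q has the best ratio (11/4) and is taken to its limit of 5; remaining capacity is filled optimally with the others.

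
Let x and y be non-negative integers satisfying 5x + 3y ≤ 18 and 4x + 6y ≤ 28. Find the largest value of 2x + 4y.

18

Relaxing integrality, the LP optimum is 18.67 at (x,y) = (0, 4.67), which is not an integer point.
(x,y)=(1,4): 5·1+3·4=17≤18, 4·1+6·4=28≤28, objective 18.
(x,y)=(0,4): 5·0+3·4=12≤18, 4·0+6·4=24≤28, objective 16.
Maximum is 18 at (x,y)=(1,4).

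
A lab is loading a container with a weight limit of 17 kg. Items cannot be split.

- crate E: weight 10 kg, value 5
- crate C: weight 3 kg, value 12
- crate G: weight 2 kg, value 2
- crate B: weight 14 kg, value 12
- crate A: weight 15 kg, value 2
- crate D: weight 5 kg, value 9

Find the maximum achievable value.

Allowing fractional choices, the relaxed optimum would be about 29.0, but items are indivisible.
crate C + crate B: weight 3 + 14 = 17 ≤ 17, value 12 + 12 = 24.
crate C + crate G + crate D: weight 3 + 2 + 5 = 10 ≤ 17, value 12 + 2 + 9 = 23.
Best is crate C and crate B with total value 24.

24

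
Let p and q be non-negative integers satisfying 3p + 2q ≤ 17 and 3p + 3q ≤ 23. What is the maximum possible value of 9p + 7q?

(p,q)=(3,4) is feasible, giving 55.
(p,q)=(2,5) is feasible, giving 53.
(p,q)=(1,6) is feasible, giving 51.
(p,q)=(0,7) is feasible, giving 49.
The best lattice point is (3,4), giving 55.

55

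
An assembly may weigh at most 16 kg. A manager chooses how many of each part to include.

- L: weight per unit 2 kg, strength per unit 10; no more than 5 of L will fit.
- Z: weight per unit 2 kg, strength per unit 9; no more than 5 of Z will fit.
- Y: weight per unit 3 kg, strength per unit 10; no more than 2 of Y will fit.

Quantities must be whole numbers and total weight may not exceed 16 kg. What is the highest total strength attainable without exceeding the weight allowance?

This is a bounded integer knapsack.
4×L and 4×Z: weight 16 ≤ 16, strength 4·10 + 4·9 = 76.
5×L and 3×Z: weight 16 ≤ 16, strength 5·10 + 3·9 = 77.
Best is 77.

77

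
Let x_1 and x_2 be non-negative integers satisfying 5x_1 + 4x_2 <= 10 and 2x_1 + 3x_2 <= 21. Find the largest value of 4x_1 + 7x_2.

14

The continuous relaxation peaks at (0, 2.5) with value 17.50; rounding to a feasible lattice point costs some objective.
(x_1,x_2)=(0,2): 5·0+4·2=8≤10, 2·0+3·2=6≤21, objective 14.
(x_1,x_2)=(1,1): 5·1+4·1=9≤10, 2·1+3·1=5≤21, objective 11.
(x_1,x_2)=(0,1): 5·0+4·1=4≤10, 2·0+3·1=3≤21, objective 7.
No feasible integer point exceeds 14.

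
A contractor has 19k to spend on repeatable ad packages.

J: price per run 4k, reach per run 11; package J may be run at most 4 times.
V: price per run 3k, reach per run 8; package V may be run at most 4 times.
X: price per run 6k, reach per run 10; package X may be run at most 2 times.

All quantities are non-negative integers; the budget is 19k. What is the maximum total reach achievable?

52

This is a bounded integer knapsack.
4×J and 1×V: price 19 ≤ 19, reach 4·11 + 1·8 = 52.
3×J and 2×V: price 18 ≤ 19, reach 3·11 + 2·8 = 49.
Best is 52.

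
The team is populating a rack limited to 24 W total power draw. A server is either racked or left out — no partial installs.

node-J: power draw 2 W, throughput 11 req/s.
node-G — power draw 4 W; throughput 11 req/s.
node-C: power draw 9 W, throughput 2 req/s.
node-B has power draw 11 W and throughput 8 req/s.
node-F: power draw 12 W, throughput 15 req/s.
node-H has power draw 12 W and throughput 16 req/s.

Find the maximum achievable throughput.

node-J + node-G + node-H: power draw 2 + 4 + 12 = 18 ≤ 24, throughput 11 + 11 + 16 = 38.
node-J + node-G + node-F: power draw 2 + 4 + 12 = 18 ≤ 24, throughput 11 + 11 + 15 = 37.
node-F + node-H: power draw 12 + 12 = 24 ≤ 24, throughput 15 + 16 = 31.
Best is node-J, node-G, and node-H with total throughput 38.

38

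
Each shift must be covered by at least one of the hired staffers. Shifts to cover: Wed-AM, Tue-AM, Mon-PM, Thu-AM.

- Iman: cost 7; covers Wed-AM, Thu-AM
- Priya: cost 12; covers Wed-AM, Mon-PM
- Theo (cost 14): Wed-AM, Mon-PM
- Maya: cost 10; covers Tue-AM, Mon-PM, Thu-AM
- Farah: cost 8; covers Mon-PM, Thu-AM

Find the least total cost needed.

Choose Iman and Maya: together they cover Wed-AM, Tue-AM, Mon-PM, Thu-AM — every shift.
Total cost: 7 + 10 = 17.
No cover costs less than 17.

17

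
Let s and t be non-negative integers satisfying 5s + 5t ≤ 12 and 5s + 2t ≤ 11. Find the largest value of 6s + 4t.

12

The continuous relaxation peaks at (2.07, 0.333) with value 13.73; rounding to a feasible lattice point costs some objective.
(s,t)=(2,0): 5·2+5·0=10≤12, 5·2+2·0=10≤11, objective 12.
(s,t)=(1,1): 5·1+5·1=10≤12, 5·1+2·1=7≤11, objective 10.
(s,t)=(1,0): 5·1+5·0=5≤12, 5·1+2·0=5≤11, objective 6.
No feasible integer point exceeds 12.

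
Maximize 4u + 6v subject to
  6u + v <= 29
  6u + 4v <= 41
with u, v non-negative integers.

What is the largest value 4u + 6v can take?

60

(u,v)=(0,10): 6·0+1·10=10≤29, 6·0+4·10=40≤41, objective 60.
(u,v)=(0,9): 6·0+1·9=9≤29, 6·0+4·9=36≤41, objective 54.
Maximum is 60 at (u,v)=(0,10).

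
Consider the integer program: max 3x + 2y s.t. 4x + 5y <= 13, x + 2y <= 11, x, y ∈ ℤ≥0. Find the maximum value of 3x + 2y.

9

Relaxing integrality, the LP optimum is 9.75 at (x,y) = (3.25, 0), which is not an integer point.
(x,y)=(3,0): 4·3+5·0=12≤13, 1·3+2·0=3≤11, objective 9.
(x,y)=(2,1): 4·2+5·1=13≤13, 1·2+2·1=4≤11, objective 8.
(x,y)=(2,0): 4·2+5·0=8≤13, 1·2+2·0=2≤11, objective 6.
Maximum is 9 at (x,y)=(3,0).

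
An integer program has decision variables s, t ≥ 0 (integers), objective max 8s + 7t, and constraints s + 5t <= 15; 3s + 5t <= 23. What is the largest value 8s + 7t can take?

(s,t)=(7,0) is feasible, giving 56.
(s,t)=(6,1) is feasible, giving 55.
(s,t)=(6,0) is feasible, giving 48.
Maximum is 56 at (s,t)=(7,0).

56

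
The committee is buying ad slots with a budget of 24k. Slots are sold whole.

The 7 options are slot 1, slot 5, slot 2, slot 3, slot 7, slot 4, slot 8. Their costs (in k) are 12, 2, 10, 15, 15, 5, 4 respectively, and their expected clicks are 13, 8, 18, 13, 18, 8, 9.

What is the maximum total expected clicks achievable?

Allowing fractional choices, the relaxed optimum would be about 46.6, but ad slots are indivisible.
slot 1 + slot 5 + slot 2: cost 12 + 2 + 10 = 24 ≤ 24, expected clicks 13 + 8 + 18 = 39.
slot 5 + slot 2 + slot 4 + slot 8: cost 2 + 10 + 5 + 4 = 21 ≤ 24, expected clicks 8 + 18 + 8 + 9 = 43.
slot 1 + slot 5 + slot 4 + slot 8: cost 12 + 2 + 5 + 4 = 23 ≤ 24, expected clicks 13 + 8 + 8 + 9 = 38.
Best is slot 5, slot 2, slot 4, and slot 8 with total expected clicks 43.

43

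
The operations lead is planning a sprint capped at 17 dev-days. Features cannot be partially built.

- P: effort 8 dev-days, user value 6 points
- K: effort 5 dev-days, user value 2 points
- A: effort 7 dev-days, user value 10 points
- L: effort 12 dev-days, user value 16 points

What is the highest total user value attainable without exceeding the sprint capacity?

K + L: effort 5 + 12 = 17 ≤ 17, user value 2 + 16 = 18.
P + A: effort 8 + 7 = 15 ≤ 17, user value 6 + 10 = 16.
L: effort 12 ≤ 17, user value 16.
Best is K and L with total user value 18.

18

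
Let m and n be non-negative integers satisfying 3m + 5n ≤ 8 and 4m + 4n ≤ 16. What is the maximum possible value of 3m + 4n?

7

Relaxing integrality, the LP optimum is 8.00 at (m,n) = (2.67, 0), which is not an integer point.
(m,n)=(1,1): 3·1+5·1=8≤8, 4·1+4·1=8≤16, objective 7.
(m,n)=(2,0): 3·2+5·0=6≤8, 4·2+4·0=8≤16, objective 6.
(m,n)=(0,1): 3·0+5·1=5≤8, 4·0+4·1=4≤16, objective 4.
Maximum is 7 at (m,n)=(1,1).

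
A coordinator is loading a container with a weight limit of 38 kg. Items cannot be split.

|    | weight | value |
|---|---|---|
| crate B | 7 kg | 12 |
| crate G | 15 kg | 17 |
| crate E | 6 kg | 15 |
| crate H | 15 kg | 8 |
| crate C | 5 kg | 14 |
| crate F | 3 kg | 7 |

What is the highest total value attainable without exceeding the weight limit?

Allowing fractional choices, the relaxed optimum would be about 66.1, but items are indivisible.
crate B + crate G + crate E + crate C: weight 7 + 15 + 6 + 5 = 33 ≤ 38, value 12 + 17 + 15 + 14 = 58.
crate B + crate G + crate E + crate C + crate F: weight 7 + 15 + 6 + 5 + 3 = 36 ≤ 38, value 12 + 17 + 15 + 14 + 7 = 65.
crate B + crate E + crate H + crate C + crate F: weight 7 + 6 + 15 + 5 + 3 = 36 ≤ 38, value 12 + 15 + 8 + 14 + 7 = 56.
Best is crate B, crate G, crate E, crate C, and crate F with total value 65.

65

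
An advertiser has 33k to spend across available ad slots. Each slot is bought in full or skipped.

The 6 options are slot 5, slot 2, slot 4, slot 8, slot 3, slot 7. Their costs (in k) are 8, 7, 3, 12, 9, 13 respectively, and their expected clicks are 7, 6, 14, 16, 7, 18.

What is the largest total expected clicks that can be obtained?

48

Allowing fractional choices, the relaxed optimum would be about 52.4, but ad slots are indivisible.
slot 5 + slot 4 + slot 3 + slot 7: cost 8 + 3 + 9 + 13 = 33 ≤ 33, expected clicks 7 + 14 + 7 + 18 = 46.
slot 4 + slot 8 + slot 7: cost 3 + 12 + 13 = 28 ≤ 33, expected clicks 14 + 16 + 18 = 48.
Best is slot 4, slot 8, and slot 7 with total expected clicks 48.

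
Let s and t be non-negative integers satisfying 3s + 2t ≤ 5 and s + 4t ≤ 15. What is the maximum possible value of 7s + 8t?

(s,t)=(0,2): 3·0+2·2=4≤5, 1·0+4·2=8≤15, objective 16.
(s,t)=(1,1): 3·1+2·1=5≤5, 1·1+4·1=5≤15, objective 15.
No feasible integer point exceeds 16.

16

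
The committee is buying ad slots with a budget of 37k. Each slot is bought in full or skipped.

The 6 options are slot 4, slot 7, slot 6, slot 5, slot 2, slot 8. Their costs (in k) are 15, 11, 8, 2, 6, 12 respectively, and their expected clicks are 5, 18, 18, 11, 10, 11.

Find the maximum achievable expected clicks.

58

Allowing fractional choices, the relaxed optimum would be about 66.2, but ad slots are indivisible.
slot 7 + slot 6 + slot 5 + slot 2: cost 11 + 8 + 2 + 6 = 27 ≤ 37, expected clicks 18 + 18 + 11 + 10 = 57.
slot 7 + slot 6 + slot 5 + slot 8: cost 11 + 8 + 2 + 12 = 33 ≤ 37, expected clicks 18 + 18 + 11 + 11 = 58.
slot 7 + slot 6 + slot 2 + slot 8: cost 11 + 8 + 6 + 12 = 37 ≤ 37, expected clicks 18 + 18 + 10 + 11 = 57.
Best is slot 7, slot 6, slot 5, and slot 8 with total expected clicks 58.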